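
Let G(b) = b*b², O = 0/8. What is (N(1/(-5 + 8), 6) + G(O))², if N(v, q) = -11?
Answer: 121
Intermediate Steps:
O = 0 (O = 0*(⅛) = 0)
G(b) = b³
(N(1/(-5 + 8), 6) + G(O))² = (-11 + 0³)² = (-11 + 0)² = (-11)² = 121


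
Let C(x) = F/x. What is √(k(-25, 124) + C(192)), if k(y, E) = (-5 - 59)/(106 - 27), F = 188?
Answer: √151917/948 ≈ 0.41114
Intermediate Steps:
k(y, E) = -64/79
C(x) = 188/x
√(k(-25, 124) + C(192)) = √(-64/79 + 188/192) = √(-64/79 + 188*(1/192)) = √(-64/79 + 47/48) = √(641/3792) = √151917/948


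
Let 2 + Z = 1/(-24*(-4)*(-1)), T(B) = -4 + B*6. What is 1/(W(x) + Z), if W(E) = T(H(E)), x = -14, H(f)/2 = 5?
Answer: 96/5183 ≈ 0.018522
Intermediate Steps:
H(f) = 10 (H(f) = 2*5 = 10)
T(B) = -4 + 6*B
W(E) = 56 (W(E) = -4 + 6*10 = -4 + 60 = 56)
Z = -193/96 (Z = -2 + 1/(-24*(-4)*(-1)) = -2 + 1/(-6*(-16)*(-1)) = -2 + 1/(96*(-1)) = -2 + 1/(-96) = -2 - 1/96 = -193/96 ≈ -2.0104)
1/(W(x) + Z) = 1/(56 - 193/96) = 1/(5183/96) = 96/5183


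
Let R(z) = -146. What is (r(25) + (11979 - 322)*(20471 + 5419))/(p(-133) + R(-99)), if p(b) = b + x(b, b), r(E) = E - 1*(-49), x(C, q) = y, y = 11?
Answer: -75449951/67 ≈ -1.1261e+6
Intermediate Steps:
x(C, q) = 11
r(E) = 49 + E (r(E) = E + 49 = 49 + E)
p(b) = 11 + b (p(b) = b + 11 = 11 + b)
(r(25) + (11979 - 322)*(20471 + 5419))/(p(-133) + R(-99)) = ((49 + 25) + (11979 - 322)*(20471 + 5419))/((11 - 133) - 146) = (74 + 11657*25890)/(-122 - 146) = (74 + 301799730)/(-268) = 301799804*(-1/268) = -75449951/67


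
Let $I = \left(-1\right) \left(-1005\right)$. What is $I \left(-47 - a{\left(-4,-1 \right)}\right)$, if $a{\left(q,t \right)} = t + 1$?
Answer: $-47235$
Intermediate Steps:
$a{\left(q,t \right)} = 1 + t$
$I = 1005$
$I \left(-47 - a{\left(-4,-1 \right)}\right) = 1005 \left(-47 - \left(1 - 1\right)\right) = 1005 \left(-47 - 0\right) = 1005 \left(-47 + 0\right) = 1005 \left(-47\right) = -47235$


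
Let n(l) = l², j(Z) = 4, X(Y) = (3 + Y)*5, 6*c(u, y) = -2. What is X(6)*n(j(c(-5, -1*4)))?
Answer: 720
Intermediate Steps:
c(u, y) = -⅓ (c(u, y) = (⅙)*(-2) = -⅓)
X(Y) = 15 + 5*Y
X(6)*n(j(c(-5, -1*4))) = (15 + 5*6)*4² = (15 + 30)*16 = 45*16 = 720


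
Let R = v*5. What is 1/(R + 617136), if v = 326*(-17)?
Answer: 1/589426 ≈ 1.6966e-6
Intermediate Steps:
v = -5542
R = -27710 (R = -5542*5 = -27710)
1/(R + 617136) = 1/(-27710 + 617136) = 1/589426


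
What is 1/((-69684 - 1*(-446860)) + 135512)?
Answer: 1/512688 ≈ 1.9505e-6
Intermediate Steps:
1/((-69684 - 1*(-446860)) + 135512) = 1/((-69684 + 446860) + 135512) = 1/(377176 + 135512) = 1/512688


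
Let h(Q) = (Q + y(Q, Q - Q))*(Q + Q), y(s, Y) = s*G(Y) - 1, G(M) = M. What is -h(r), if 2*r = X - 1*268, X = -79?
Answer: -121103/2 ≈ -60552.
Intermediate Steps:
y(s, Y) = -1 + Y*s (y(s, Y) = s*Y - 1 = Y*s - 1 = -1 + Y*s)
r = -347/2 (r = (-79 - 1*268)/2 = (-79 - 268)/2 = (1/2)*(-347) = -347/2 ≈ -173.50)
h(Q) = 2*Q*(-1 + Q) (h(Q) = (Q + (-1 + (Q - Q)*Q))*(Q + Q) = (Q + (-1 + 0*Q))*(2*Q) = (Q + (-1 + 0))*(2*Q) = (Q - 1)*(2*Q) = (-1 + Q)*(2*Q) = 2*Q*(-1 + Q))
-h(r) = -2*(-347)*(-1 - 347/2)/2 = -2*(-347)*(-349)/(2*2) = -1*121103/2 = -121103/2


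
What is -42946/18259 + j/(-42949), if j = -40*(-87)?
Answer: -65794106/27041579 ≈ -2.4331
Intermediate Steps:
j = 3480
-42946/18259 + j/(-42949) = -42946/18259 + 3480/(-42949) = -42946*1/18259 + 3480*(-1/42949) = -42946/18259 - 120/1481 = -65794106/27041579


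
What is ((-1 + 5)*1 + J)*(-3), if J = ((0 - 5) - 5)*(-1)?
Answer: -42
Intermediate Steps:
J = 10 (J = (-5 - 5)*(-1) = -10*(-1) = 10)
((-1 + 5)*1 + J)*(-3) = ((-1 + 5)*1 + 10)*(-3) = (4*1 + 10)*(-3) = (4 + 10)*(-3) = 14*(-3) = -42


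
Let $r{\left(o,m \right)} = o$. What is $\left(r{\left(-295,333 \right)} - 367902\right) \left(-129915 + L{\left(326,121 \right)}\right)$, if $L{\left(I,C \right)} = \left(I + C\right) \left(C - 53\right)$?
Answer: $36642597243$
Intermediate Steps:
$L{\left(I,C \right)} = \left(-53 + C\right) \left(C + I\right)$ ($L{\left(I,C \right)} = \left(C + I\right) \left(-53 + C\right) = \left(-53 + C\right) \left(C + I\right)$)
$\left(r{\left(-295,333 \right)} - 367902\right) \left(-129915 + L{\left(326,121 \right)}\right) = \left(-295 - 367902\right) \left(-129915 + \left(121^{2} - 6413 - 17278 + 121 \cdot 326\right)\right) = \left(-295 - 367902\right) \left(-129915 + \left(14641 - 6413 - 17278 + 39446\right)\right) = \left(-295 - 367902\right) \left(-129915 + 30396\right) = \left(-368197\right) \left(-99519\right) = 36642597243$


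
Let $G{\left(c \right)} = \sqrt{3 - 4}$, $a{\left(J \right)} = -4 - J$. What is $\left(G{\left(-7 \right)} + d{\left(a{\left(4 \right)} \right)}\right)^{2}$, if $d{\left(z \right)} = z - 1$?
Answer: $\left(9 - i\right)^{2} \approx 80.0 - 18.0 i$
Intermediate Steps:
$G{\left(c \right)} = i$ ($G{\left(c \right)} = \sqrt{-1} = i$)
$d{\left(z \right)} = -1 + z$
$\left(G{\left(-7 \right)} + d{\left(a{\left(4 \right)} \right)}\right)^{2} = \left(i - 9\right)^{2} = \left(-9 + i\right)^{2}$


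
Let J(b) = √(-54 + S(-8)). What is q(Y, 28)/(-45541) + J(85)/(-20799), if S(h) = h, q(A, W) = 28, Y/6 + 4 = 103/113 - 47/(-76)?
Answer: -28/45541 - I*√62/20799 ≈ -0.00061483 - 0.00037858*I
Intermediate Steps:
Y = -63639/4294 (Y = -24 + 6*(103/113 - 47/(-76)) = -24 + 6*(103*(1/113) - 47*(-1/76)) = -24 + 6*(103/113 + 47/76) = -24 + 6*(13139/8588) = -24 + 39417/4294 = -63639/4294 ≈ -14.820)
J(b) = I*√62 (J(b) = √(-54 - 8) = √(-62) = I*√62)
q(Y, 28)/(-45541) + J(85)/(-20799) = 28/(-45541) + (I*√62)/(-20799) = 28*(-1/45541) + (I*√62)*(-1/20799) = -28/45541 - I*√62/20799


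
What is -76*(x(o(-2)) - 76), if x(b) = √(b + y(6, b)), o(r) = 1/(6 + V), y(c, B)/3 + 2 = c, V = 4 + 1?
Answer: 5776 - 76*√1463/11 ≈ 5511.7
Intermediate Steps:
V = 5
y(c, B) = -6 + 3*c
o(r) = 1/11 (o(r) = 1/(6 + 5) = 1/11)
x(b) = √(12 + b) (x(b) = √(b + (-6 + 3*6)) = √(b + (-6 + 18)) = √(b + 12) = √(12 + b))
-76*(x(o(-2)) - 76) = -76*(√(12 + 1/11) - 76) = -76*(√(133/11) - 76) = -76*(√1463/11 - 76) = -76*(-76 + √1463/11) = 5776 - 76*√1463/11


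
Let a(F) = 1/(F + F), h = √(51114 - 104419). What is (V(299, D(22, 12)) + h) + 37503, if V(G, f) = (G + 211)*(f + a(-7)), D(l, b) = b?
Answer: 305106/7 + I*√53305 ≈ 43587.0 + 230.88*I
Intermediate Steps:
h = I*√53305 (h = √(-53305) = I*√53305 ≈ 230.88*I)
a(F) = 1/(2*F)
V(G, f) = (211 + G)*(-1/14 + f) (V(G, f) = (G + 211)*(f + (½)/(-7)) = (211 + G)*(f + (½)*(-⅐)) = (211 + G)*(f - 1/14) = (211 + G)*(-1/14 + f))
(V(299, D(22, 12)) + h) + 37503 = ((-211/14 + 211*12 - 1/14*299 + 299*12) + I*√53305) + 37503 = ((-211/14 + 2532 - 299/14 + 3588) + I*√53305) + 37503 = (42585/7 + I*√53305) + 37503 = 305106/7 + I*√53305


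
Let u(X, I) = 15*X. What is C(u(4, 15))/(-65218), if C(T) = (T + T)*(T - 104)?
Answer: 2640/32609 ≈ 0.080959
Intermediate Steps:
C(T) = 2*T*(-104 + T) (C(T) = (2*T)*(-104 + T) = 2*T*(-104 + T))
C(u(4, 15))/(-65218) = (2*(15*4)*(-104 + 15*4))/(-65218) = (2*60*(-104 + 60))*(-1/65218) = (2*60*(-44))*(-1/65218) = -5280*(-1/65218) = 2640/32609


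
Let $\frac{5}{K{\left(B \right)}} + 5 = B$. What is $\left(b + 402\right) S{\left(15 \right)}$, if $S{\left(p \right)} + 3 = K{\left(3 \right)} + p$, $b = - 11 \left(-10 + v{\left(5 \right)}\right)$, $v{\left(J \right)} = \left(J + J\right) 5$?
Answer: $-361$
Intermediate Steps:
$v{\left(J \right)} = 10 J$ ($v{\left(J \right)} = 2 J 5 = 10 J$)
$K{\left(B \right)} = \frac{5}{-5 + B}$
$b = -440$ ($b = - 11 \left(-10 + 10 \cdot 5\right) = - 11 \left(-10 + 50\right) = \left(-11\right) 40 = -440$)
$S{\left(p \right)} = - \frac{11}{2} + p$ ($S{\left(p \right)} = -3 + \left(\frac{5}{-5 + 3} + p\right) = -3 + \left(\frac{5}{-2} + p\right) = -3 + \left(5 \left(- \frac{1}{2}\right) + p\right) = -3 + \left(- \frac{5}{2} + p\right) = - \frac{11}{2} + p$)
$\left(b + 402\right) S{\left(15 \right)} = \left(-440 + 402\right) \left(- \frac{11}{2} + 15\right) = \left(-38\right) \frac{19}{2} = -361$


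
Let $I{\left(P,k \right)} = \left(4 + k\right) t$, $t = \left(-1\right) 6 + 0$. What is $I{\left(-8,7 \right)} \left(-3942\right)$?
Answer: $260172$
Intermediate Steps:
$t = -6$ ($t = -6 + 0 = -6$)
$I{\left(P,k \right)} = -24 - 6 k$ ($I{\left(P,k \right)} = \left(4 + k\right) \left(-6\right) = -24 - 6 k$)
$I{\left(-8,7 \right)} \left(-3942\right) = \left(-24 - 42\right) \left(-3942\right) = \left(-66\right) \left(-3942\right) = 260172$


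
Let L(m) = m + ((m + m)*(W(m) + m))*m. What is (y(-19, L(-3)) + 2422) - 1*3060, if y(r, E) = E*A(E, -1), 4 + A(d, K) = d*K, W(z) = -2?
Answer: -8915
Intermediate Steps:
A(d, K) = -4 + K*d (A(d, K) = -4 + d*K = -4 + K*d)
L(m) = m + 2*m**2*(-2 + m) (L(m) = m + ((m + m)*(-2 + m))*m = m + ((2*m)*(-2 + m))*m = m + (2*m*(-2 + m))*m = m + 2*m**2*(-2 + m))
y(r, E) = E*(-4 - E)
(y(-19, L(-3)) + 2422) - 1*3060 = (-(-3*(1 - 4*(-3) + 2*(-3)**2))*(4 - 3*(1 - 4*(-3) + 2*(-3)**2)) + 2422) - 1*3060 = (-(-3*(1 + 12 + 2*9))*(4 - 3*(1 + 12 + 2*9)) + 2422) - 3060 = (-(-3*(1 + 12 + 18))*(4 - 3*(1 + 12 + 18)) + 2422) - 3060 = (-(-3*31)*(4 - 3*31) + 2422) - 3060 = (-1*(-93)*(4 - 93) + 2422) - 3060 = (-1*(-93)*(-89) + 2422) - 3060 = (-8277 + 2422) - 3060 = -5855 - 3060 = -8915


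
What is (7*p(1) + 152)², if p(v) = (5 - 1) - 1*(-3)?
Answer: 40401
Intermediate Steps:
p(v) = 7 (p(v) = 4 + 3 = 7)
(7*p(1) + 152)² = (7*7 + 152)² = (49 + 152)² = 201² = 40401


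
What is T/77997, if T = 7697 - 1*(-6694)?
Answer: 4797/25999 ≈ 0.18451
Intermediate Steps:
T = 14391 (T = 7697 + 6694 = 14391)
T/77997 = 14391/77997 = 14391*(1/77997) = 4797/25999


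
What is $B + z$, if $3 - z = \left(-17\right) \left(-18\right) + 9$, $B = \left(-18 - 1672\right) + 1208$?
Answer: $-794$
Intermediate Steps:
$B = -482$ ($B = -1690 + 1208 = -482$)
$z = -312$ ($z = 3 - \left(\left(-17\right) \left(-18\right) + 9\right) = 3 - \left(306 + 9\right) = 3 - 315 = -312$)
$B + z = -482 - 312 = -794$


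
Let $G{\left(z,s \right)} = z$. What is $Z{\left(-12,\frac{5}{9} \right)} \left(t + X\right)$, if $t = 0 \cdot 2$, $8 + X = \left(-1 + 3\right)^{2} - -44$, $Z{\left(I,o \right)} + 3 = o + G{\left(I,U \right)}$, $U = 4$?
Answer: $- \frac{5200}{9} \approx -577.78$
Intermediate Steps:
$Z{\left(I,o \right)} = -3 + I + o$ ($Z{\left(I,o \right)} = -3 + \left(o + I\right) = -3 + \left(I + o\right) = -3 + I + o$)
$X = 40$ ($X = -8 + \left(\left(-1 + 3\right)^{2} - -44\right) = -8 + \left(2^{2} + 44\right) = -8 + \left(4 + 44\right) = -8 + 48 = 40$)
$t = 0$
$Z{\left(-12,\frac{5}{9} \right)} \left(t + X\right) = \left(-3 - 12 + \frac{5}{9}\right) \left(0 + 40\right) = \left(-3 - 12 + 5 \cdot \frac{1}{9}\right) 40 = \left(-3 - 12 + \frac{5}{9}\right) 40 = \left(- \frac{130}{9}\right) 40 = - \frac{5200}{9}$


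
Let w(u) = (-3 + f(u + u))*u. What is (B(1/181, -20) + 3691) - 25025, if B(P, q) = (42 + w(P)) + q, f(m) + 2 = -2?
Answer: -3857479/181 ≈ -21312.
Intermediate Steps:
f(m) = -4 (f(m) = -2 - 2 = -4)
w(u) = -7*u (w(u) = (-3 - 4)*u = -7*u)
B(P, q) = 42 + q - 7*P (B(P, q) = (42 - 7*P) + q = 42 + q - 7*P)
(B(1/181, -20) + 3691) - 25025 = ((42 - 20 - 7/181) + 3691) - 25025 = (3975/181 + 3691) - 25025 = 672046/181 - 25025 = -3857479/181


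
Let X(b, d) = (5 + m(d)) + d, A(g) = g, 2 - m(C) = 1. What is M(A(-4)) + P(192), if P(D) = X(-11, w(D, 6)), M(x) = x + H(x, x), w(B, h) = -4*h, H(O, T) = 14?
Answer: -8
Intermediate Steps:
m(C) = 1 (m(C) = 2 - 1*1 = 2 - 1 = 1)
M(x) = 14 + x (M(x) = x + 14 = 14 + x)
X(b, d) = 6 + d (X(b, d) = (5 + 1) + d = 6 + d)
P(D) = -18 (P(D) = 6 - 4*6 = 6 - 24 = -18)
M(A(-4)) + P(192) = (14 - 4) - 18 = 10 - 18 = -8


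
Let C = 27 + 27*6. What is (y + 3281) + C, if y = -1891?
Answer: 1579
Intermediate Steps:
C = 189 (C = 27 + 162 = 189)
(y + 3281) + C = (-1891 + 3281) + 189 = 1390 + 189 = 1579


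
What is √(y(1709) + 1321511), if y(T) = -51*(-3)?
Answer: 8*√20651 ≈ 1149.6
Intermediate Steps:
y(T) = 153
√(y(1709) + 1321511) = √(153 + 1321511) = √1321664 = 8*√20651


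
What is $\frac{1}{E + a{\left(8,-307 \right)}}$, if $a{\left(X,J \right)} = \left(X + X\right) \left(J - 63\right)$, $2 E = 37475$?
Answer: $\frac{2}{25635} \approx 7.8018 \cdot 10^{-5}$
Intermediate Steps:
$E = \frac{37475}{2}$ ($E = \frac{1}{2} \cdot 37475 = \frac{37475}{2} \approx 18738.0$)
$a{\left(X,J \right)} = 2 X \left(-63 + J\right)$
$\frac{1}{E + a{\left(8,-307 \right)}} = \frac{1}{\frac{37475}{2} + 2 \cdot 8 \left(-63 - 307\right)} = \frac{1}{\frac{37475}{2} + 2 \cdot 8 \left(-370\right)} = \frac{1}{\frac{37475}{2} - 5920} = \frac{1}{\frac{25635}{2}} = \frac{2}{25635}$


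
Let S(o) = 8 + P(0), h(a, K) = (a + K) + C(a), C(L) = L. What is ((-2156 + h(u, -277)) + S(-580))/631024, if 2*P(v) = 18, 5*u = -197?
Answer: -6237/1577560 ≈ -0.0039536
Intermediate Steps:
u = -197/5 (u = (⅕)*(-197) = -197/5 ≈ -39.400)
h(a, K) = K + 2*a (h(a, K) = (a + K) + a = (K + a) + a = K + 2*a)
P(v) = 9 (P(v) = (½)*18 = 9)
S(o) = 17 (S(o) = 8 + 9 = 17)
((-2156 + h(u, -277)) + S(-580))/631024 = ((-2156 + (-277 + 2*(-197/5))) + 17)/631024 = ((-2156 + (-277 - 394/5)) + 17)*(1/631024) = ((-2156 - 1779/5) + 17)*(1/631024) = (-12559/5 + 17)*(1/631024) = -12474/5*1/631024 = -6237/1577560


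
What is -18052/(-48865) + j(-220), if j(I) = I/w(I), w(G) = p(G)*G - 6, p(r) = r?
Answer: 431429094/1182386405 ≈ 0.36488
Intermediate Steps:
w(G) = -6 + G² (w(G) = G*G - 6 = G² - 6 = -6 + G²)
j(I) = I/(-6 + I²)
-18052/(-48865) + j(-220) = -18052/(-48865) - 220/(-6 + (-220)²) = -18052*(-1/48865) - 220/(-6 + 48400) = 18052/48865 - 220/48394 = 18052/48865 - 220*1/48394 = 18052/48865 - 110/24197 = 431429094/1182386405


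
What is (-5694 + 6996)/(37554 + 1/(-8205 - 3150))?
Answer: 14784210/426425669 ≈ 0.034670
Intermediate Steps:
(-5694 + 6996)/(37554 + 1/(-8205 - 3150)) = 1302/(37554 + 1/(-11355)) = 1302/(37554 - 1/11355) = 1302/(426425669/11355) = 1302*(11355/426425669) = 14784210/426425669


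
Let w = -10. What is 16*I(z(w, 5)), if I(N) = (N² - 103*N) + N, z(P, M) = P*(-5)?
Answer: -41600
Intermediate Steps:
z(P, M) = -5*P
I(N) = N² - 102*N
16*I(z(w, 5)) = 16*((-5*(-10))*(-102 - 5*(-10))) = 16*(50*(-102 + 50)) = 16*(50*(-52)) = 16*(-2600) = -41600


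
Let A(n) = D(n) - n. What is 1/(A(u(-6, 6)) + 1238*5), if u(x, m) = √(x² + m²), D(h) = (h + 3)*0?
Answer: 3095/19158014 + 3*√2/19158014 ≈ 0.00016177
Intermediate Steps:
D(h) = 0 (D(h) = (3 + h)*0 = 0)
u(x, m) = √(m² + x²)
A(n) = -n (A(n) = 0 - n = -n)
1/(A(u(-6, 6)) + 1238*5) = 1/(-√(6² + (-6)²) + 1238*5) = 1/(-√(36 + 36) + 6190) = 1/(-√72 + 6190) = 1/(-6*√2 + 6190) = 1/(6190 - 6*√2)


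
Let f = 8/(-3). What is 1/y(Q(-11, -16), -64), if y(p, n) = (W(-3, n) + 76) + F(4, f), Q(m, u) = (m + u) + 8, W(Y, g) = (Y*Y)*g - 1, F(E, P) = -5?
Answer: -1/506 ≈ -0.0019763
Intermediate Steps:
f = -8/3 (f = 8*(-⅓) = -8/3 ≈ -2.6667)
W(Y, g) = -1 + g*Y² (W(Y, g) = Y²*g - 1 = g*Y² - 1 = -1 + g*Y²)
Q(m, u) = 8 + m + u
y(p, n) = 70 + 9*n (y(p, n) = ((-1 + n*(-3)²) + 76) - 5 = ((-1 + n*9) + 76) - 5 = ((-1 + 9*n) + 76) - 5 = (75 + 9*n) - 5 = 70 + 9*n)
1/y(Q(-11, -16), -64) = 1/(70 + 9*(-64)) = 1/(70 - 576) = 1/(-506) = -1/506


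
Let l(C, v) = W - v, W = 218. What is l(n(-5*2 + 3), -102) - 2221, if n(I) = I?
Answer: -1901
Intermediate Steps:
l(C, v) = 218 - v
l(n(-5*2 + 3), -102) - 2221 = (218 - 1*(-102)) - 2221 = (218 + 102) - 2221 = 320 - 2221 = -1901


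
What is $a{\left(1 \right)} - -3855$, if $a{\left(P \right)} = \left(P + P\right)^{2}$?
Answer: $3859$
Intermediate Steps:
$a{\left(P \right)} = 4 P^{2}$ ($a{\left(P \right)} = \left(2 P\right)^{2} = 4 P^{2}$)
$a{\left(1 \right)} - -3855 = 4 \cdot 1^{2} - -3855 = 4 \cdot 1 + 3855 = 4 + 3855 = 3859$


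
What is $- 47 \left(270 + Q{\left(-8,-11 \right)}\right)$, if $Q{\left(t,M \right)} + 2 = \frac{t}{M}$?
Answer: $- \frac{138932}{11} \approx -12630.0$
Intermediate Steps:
$Q{\left(t,M \right)} = -2 + \frac{t}{M}$
$- 47 \left(270 + Q{\left(-8,-11 \right)}\right) = - 47 \left(270 - \left(2 + \frac{8}{-11}\right)\right) = - 47 \left(270 - \frac{14}{11}\right) = \left(-47\right) \frac{2956}{11} = - \frac{138932}{11}$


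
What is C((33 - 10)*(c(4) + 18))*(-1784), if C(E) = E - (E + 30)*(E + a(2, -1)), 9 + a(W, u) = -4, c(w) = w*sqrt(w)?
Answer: 654339088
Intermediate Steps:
c(w) = w**(3/2)
a(W, u) = -13 (a(W, u) = -9 - 4 = -13)
C(E) = E - (-13 + E)*(30 + E) (C(E) = E - (E + 30)*(E - 13) = E - (30 + E)*(-13 + E) = E - (-13 + E)*(30 + E))
C((33 - 10)*(c(4) + 18))*(-1784) = (390 - ((33 - 10)*(4**(3/2) + 18))**2 - 16*(33 - 10)*(4**(3/2) + 18))*(-1784) = (390 - (23*(8 + 18))**2 - 368*(8 + 18))*(-1784) = (390 - (23*26)**2 - 368*26)*(-1784) = (390 - 1*598**2 - 16*598)*(-1784) = (390 - 1*357604 - 9568)*(-1784) = (390 - 357604 - 9568)*(-1784) = -366782*(-1784) = 654339088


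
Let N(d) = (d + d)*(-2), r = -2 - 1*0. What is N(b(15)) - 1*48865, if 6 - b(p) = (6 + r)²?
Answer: -48825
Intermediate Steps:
r = -2 (r = -2 + 0 = -2)
b(p) = -10 (b(p) = 6 - (6 - 2)² = 6 - 1*4² = 6 - 1*16 = 6 - 16 = -10)
N(d) = -4*d (N(d) = (2*d)*(-2) = -4*d)
N(b(15)) - 1*48865 = -4*(-10) - 1*48865 = 40 - 48865 = -48825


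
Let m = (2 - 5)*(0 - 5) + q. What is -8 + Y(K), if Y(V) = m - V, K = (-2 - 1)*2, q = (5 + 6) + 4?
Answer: 28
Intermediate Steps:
q = 15 (q = 11 + 4 = 15)
K = -6 (K = -3*2 = -6)
m = 30 (m = (2 - 5)*(0 - 5) + 15 = -3*(-5) + 15 = 15 + 15 = 30)
Y(V) = 30 - V
-8 + Y(K) = -8 + (30 - 1*(-6)) = -8 + (30 + 6) = -8 + 36 = 28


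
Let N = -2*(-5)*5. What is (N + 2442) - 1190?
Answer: 1302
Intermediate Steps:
N = 50 (N = 10*5 = 50)
(N + 2442) - 1190 = (50 + 2442) - 1190 = 2492 - 1190 = 1302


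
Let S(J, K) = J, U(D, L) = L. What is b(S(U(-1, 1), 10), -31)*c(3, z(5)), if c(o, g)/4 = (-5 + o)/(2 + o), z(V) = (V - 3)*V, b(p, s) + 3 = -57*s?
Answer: -14112/5 ≈ -2822.4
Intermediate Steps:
b(p, s) = -3 - 57*s
z(V) = V*(-3 + V) (z(V) = (-3 + V)*V = V*(-3 + V))
c(o, g) = 4*(-5 + o)/(2 + o) (c(o, g) = 4*((-5 + o)/(2 + o)) = 4*(-5 + o)/(2 + o))
b(S(U(-1, 1), 10), -31)*c(3, z(5)) = (-3 - 57*(-31))*(4*(-5 + 3)/(2 + 3)) = (-3 + 1767)*(4*(-2)/5) = 1764*(4*(⅕)*(-2)) = 1764*(-8/5) = -14112/5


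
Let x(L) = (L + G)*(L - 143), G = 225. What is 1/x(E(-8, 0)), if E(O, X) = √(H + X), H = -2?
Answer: -32177/1035372777 - 82*I*√2/1035372777 ≈ -3.1078e-5 - 1.12e-7*I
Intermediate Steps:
E(O, X) = √(-2 + X)
x(L) = (-143 + L)*(225 + L) (x(L) = (L + 225)*(L - 143) = (225 + L)*(-143 + L) = (-143 + L)*(225 + L))
1/x(E(-8, 0)) = 1/(-32175 + (√(-2 + 0))² + 82*√(-2 + 0)) = 1/(-32175 + (√(-2))² + 82*√(-2)) = 1/(-32175 + (I*√2)² + 82*(I*√2)) = 1/(-32175 - 2 + 82*I*√2) = 1/(-32177 + 82*I*√2)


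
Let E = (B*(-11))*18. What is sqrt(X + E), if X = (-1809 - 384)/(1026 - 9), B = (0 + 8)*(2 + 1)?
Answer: 7*I*sqrt(11150049)/339 ≈ 68.95*I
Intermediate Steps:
B = 24 (B = 8*3 = 24)
E = -4752 (E = (24*(-11))*18 = -264*18 = -4752)
X = -731/339 (X = -2193/1017 = -2193*1/1017 = -731/339 ≈ -2.1563)
sqrt(X + E) = sqrt(-731/339 - 4752) = sqrt(-1611659/339) = 7*I*sqrt(11150049)/339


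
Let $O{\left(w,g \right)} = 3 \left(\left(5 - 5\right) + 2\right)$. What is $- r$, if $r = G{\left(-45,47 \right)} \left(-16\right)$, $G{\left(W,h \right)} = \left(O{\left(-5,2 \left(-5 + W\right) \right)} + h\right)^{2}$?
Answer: $44944$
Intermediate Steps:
$O{\left(w,g \right)} = 6$ ($O{\left(w,g \right)} = 3 \left(\left(5 - 5\right) + 2\right) = 3 \left(0 + 2\right) = 3 \cdot 2 = 6$)
$G{\left(W,h \right)} = \left(6 + h\right)^{2}$
$r = -44944$ ($r = \left(6 + 47\right)^{2} \left(-16\right) = 53^{2} \left(-16\right) = 2809 \left(-16\right) = -44944$)
$- r = \left(-1\right) \left(-44944\right) = 44944$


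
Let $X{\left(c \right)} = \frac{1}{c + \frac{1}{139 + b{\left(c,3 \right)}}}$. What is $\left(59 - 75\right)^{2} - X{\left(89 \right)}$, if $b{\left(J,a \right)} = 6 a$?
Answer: $\frac{3577187}{13974} \approx 255.99$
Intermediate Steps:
$X{\left(c \right)} = \frac{1}{\frac{1}{157} + c}$ ($X{\left(c \right)} = \frac{1}{c + \frac{1}{139 + 6 \cdot 3}} = \frac{1}{c + \frac{1}{139 + 18}} = \frac{1}{c + \frac{1}{157}} = \frac{1}{\frac{1}{157} + c}$)
$\left(59 - 75\right)^{2} - X{\left(89 \right)} = \left(59 - 75\right)^{2} - \frac{157}{1 + 157 \cdot 89} = \left(-16\right)^{2} - \frac{157}{1 + 13973} = 256 - \frac{157}{13974} = \frac{3577187}{13974}$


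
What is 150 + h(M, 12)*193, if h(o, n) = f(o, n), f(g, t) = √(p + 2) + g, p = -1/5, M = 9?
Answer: 1887 + 579*√5/5 ≈ 2145.9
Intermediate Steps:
p = -⅕ (p = -1*⅕ = -⅕ ≈ -0.20000)
f(g, t) = g + 3*√5/5 (f(g, t) = √(-⅕ + 2) + g = √(9/5) + g = 3*√5/5 + g = g + 3*√5/5)
h(o, n) = o + 3*√5/5
150 + h(M, 12)*193 = 150 + (9 + 3*√5/5)*193 = 150 + (1737 + 579*√5/5) = 1887 + 579*√5/5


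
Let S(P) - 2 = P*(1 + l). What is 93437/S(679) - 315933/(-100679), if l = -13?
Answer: -6833553505/820131134 ≈ -8.3323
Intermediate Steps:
S(P) = 2 - 12*P (S(P) = 2 + P*(1 - 13) = 2 + P*(-12) = 2 - 12*P)
93437/S(679) - 315933/(-100679) = 93437/(2 - 12*679) - 315933/(-100679) = 93437/(2 - 8148) - 315933*(-1/100679) = 93437/(-8146) + 315933/100679 = 93437*(-1/8146) + 315933/100679 = -93437/8146 + 315933/100679 = -6833553505/820131134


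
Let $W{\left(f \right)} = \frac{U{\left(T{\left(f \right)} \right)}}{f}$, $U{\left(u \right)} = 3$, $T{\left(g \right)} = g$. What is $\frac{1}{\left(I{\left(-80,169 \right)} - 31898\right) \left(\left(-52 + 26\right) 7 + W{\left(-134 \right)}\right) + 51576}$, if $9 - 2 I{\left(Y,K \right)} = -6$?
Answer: $\frac{268}{1569504739} \approx 1.7075 \cdot 10^{-7}$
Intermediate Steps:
$I{\left(Y,K \right)} = \frac{15}{2}$ ($I{\left(Y,K \right)} = \frac{9}{2} - -3 = \frac{9}{2} + 3 = \frac{15}{2}$)
$W{\left(f \right)} = \frac{3}{f}$
$\frac{1}{\left(I{\left(-80,169 \right)} - 31898\right) \left(\left(-52 + 26\right) 7 + W{\left(-134 \right)}\right) + 51576} = \frac{1}{\left(\frac{15}{2} - 31898\right) \left(\left(-52 + 26\right) 7 + \frac{3}{-134}\right) + 51576} = \frac{1}{- \frac{63781 \left(\left(-26\right) 7 + 3 \left(- \frac{1}{134}\right)\right)}{2} + 51576} = \frac{1}{- \frac{63781 \left(-182 - \frac{3}{134}\right)}{2} + 51576} = \frac{1}{\left(- \frac{63781}{2}\right) \left(- \frac{24391}{134}\right) + 51576} = \frac{1}{\frac{1555682371}{268} + 51576} = \frac{1}{\frac{1569504739}{268}} = \frac{268}{1569504739}$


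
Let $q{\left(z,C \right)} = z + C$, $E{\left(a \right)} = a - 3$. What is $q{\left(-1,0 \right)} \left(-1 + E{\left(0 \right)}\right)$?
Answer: $4$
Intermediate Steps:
$E{\left(a \right)} = -3 + a$
$q{\left(z,C \right)} = C + z$
$q{\left(-1,0 \right)} \left(-1 + E{\left(0 \right)}\right) = \left(0 - 1\right) \left(-1 + \left(-3 + 0\right)\right) = - (-1 - 3) = \left(-1\right) \left(-4\right) = 4$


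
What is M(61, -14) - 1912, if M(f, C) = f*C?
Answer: -2766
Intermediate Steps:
M(f, C) = C*f
M(61, -14) - 1912 = -14*61 - 1912 = -854 - 1912 = -2766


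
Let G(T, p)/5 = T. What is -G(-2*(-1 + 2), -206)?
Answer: 10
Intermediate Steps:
G(T, p) = 5*T
-G(-2*(-1 + 2), -206) = -5*(-2*(-1 + 2)) = -5*(-2*1) = -5*(-2) = -1*(-10) = 10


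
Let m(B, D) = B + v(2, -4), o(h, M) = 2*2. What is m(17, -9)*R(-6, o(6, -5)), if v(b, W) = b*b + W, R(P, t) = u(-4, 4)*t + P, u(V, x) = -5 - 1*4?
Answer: -714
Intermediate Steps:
o(h, M) = 4
u(V, x) = -9 (u(V, x) = -5 - 4 = -9)
R(P, t) = P - 9*t (R(P, t) = -9*t + P = P - 9*t)
v(b, W) = W + b² (v(b, W) = b² + W = W + b²)
m(B, D) = B (m(B, D) = B + (-4 + 2²) = B + (-4 + 4) = B + 0 = B)
m(17, -9)*R(-6, o(6, -5)) = 17*(-6 - 9*4) = 17*(-6 - 36) = 17*(-42) = -714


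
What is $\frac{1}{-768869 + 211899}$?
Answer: $- \frac{1}{556970} \approx -1.7954 \cdot 10^{-6}$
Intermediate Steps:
$\frac{1}{-768869 + 211899} = \frac{1}{-556970} = - \frac{1}{556970}$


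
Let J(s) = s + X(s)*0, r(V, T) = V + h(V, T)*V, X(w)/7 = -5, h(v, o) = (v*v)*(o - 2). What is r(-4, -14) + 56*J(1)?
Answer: 1076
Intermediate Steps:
h(v, o) = v**2*(-2 + o)
X(w) = -35 (X(w) = 7*(-5) = -35)
r(V, T) = V + V**3*(-2 + T) (r(V, T) = V + (V**2*(-2 + T))*V = V + V**3*(-2 + T))
J(s) = s (J(s) = s - 35*0 = s + 0 = s)
r(-4, -14) + 56*J(1) = -4*(1 + (-4)**2*(-2 - 14)) + 56*1 = -4*(1 + 16*(-16)) + 56 = -4*(1 - 256) + 56 = -4*(-255) + 56 = 1020 + 56 = 1076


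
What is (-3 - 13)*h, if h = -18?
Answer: 288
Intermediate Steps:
(-3 - 13)*h = (-3 - 13)*(-18) = -16*(-18) = 288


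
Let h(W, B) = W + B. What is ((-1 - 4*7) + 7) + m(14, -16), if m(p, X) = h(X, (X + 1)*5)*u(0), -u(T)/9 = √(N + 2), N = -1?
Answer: 797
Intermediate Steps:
h(W, B) = B + W
u(T) = -9 (u(T) = -9*√(-1 + 2) = -9*√1 = -9*1 = -9)
m(p, X) = -45 - 54*X (m(p, X) = ((X + 1)*5 + X)*(-9) = ((1 + X)*5 + X)*(-9) = ((5 + 5*X) + X)*(-9) = (5 + 6*X)*(-9) = -45 - 54*X)
((-1 - 4*7) + 7) + m(14, -16) = ((-1 - 4*7) + 7) + (-45 - 54*(-16)) = ((-1 - 28) + 7) + (-45 + 864) = (-29 + 7) + 819 = -22 + 819 = 797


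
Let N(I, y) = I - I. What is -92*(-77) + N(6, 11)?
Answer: 7084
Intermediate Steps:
N(I, y) = 0
-92*(-77) + N(6, 11) = -92*(-77) + 0 = 7084 + 0 = 7084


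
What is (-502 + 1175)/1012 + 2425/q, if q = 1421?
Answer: 3410433/1438052 ≈ 2.3716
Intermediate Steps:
(-502 + 1175)/1012 + 2425/q = (-502 + 1175)/1012 + 2425/1421 = 673*(1/1012) + 2425*(1/1421) = 673/1012 + 2425/1421 = 3410433/1438052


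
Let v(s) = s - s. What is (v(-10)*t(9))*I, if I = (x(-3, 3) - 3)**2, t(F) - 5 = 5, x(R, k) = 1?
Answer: 0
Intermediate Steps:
v(s) = 0
t(F) = 10 (t(F) = 5 + 5 = 10)
I = 4 (I = (1 - 3)**2 = (-2)**2 = 4)
(v(-10)*t(9))*I = (0*10)*4 = 0*4 = 0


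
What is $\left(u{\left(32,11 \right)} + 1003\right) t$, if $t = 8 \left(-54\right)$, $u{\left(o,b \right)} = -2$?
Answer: $-432432$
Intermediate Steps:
$t = -432$
$\left(u{\left(32,11 \right)} + 1003\right) t = \left(-2 + 1003\right) \left(-432\right) = 1001 \left(-432\right) = -432432$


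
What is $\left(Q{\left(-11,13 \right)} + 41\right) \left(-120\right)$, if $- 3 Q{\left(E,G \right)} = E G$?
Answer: $-10640$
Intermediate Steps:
$Q{\left(E,G \right)} = - \frac{E G}{3}$
$\left(Q{\left(-11,13 \right)} + 41\right) \left(-120\right) = \left(\left(- \frac{1}{3}\right) \left(-11\right) 13 + 41\right) \left(-120\right) = \left(\frac{143}{3} + 41\right) \left(-120\right) = \frac{266}{3} \left(-120\right) = -10640$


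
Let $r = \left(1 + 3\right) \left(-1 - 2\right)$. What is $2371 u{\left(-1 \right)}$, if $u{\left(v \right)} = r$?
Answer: $-28452$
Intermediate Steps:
$r = -12$ ($r = 4 \left(-3\right) = -12$)
$u{\left(v \right)} = -12$
$2371 u{\left(-1 \right)} = 2371 \left(-12\right) = -28452$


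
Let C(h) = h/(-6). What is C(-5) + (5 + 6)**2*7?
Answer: 5087/6 ≈ 847.83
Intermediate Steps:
C(h) = -h/6 (C(h) = h*(-1/6) = -h/6)
C(-5) + (5 + 6)**2*7 = -1/6*(-5) + (5 + 6)**2*7 = 5/6 + 11**2*7 = 5/6 + 121*7 = 5/6 + 847 = 5087/6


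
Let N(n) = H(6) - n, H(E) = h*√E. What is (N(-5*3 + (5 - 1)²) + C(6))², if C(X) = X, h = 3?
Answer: 79 + 30*√6 ≈ 152.48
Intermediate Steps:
H(E) = 3*√E
N(n) = -n + 3*√6 (N(n) = 3*√6 - n = -n + 3*√6)
(N(-5*3 + (5 - 1)²) + C(6))² = ((-(-5*3 + (5 - 1)²) + 3*√6) + 6)² = ((-(-15 + 4²) + 3*√6) + 6)² = ((-(-15 + 16) + 3*√6) + 6)² = ((-1*1 + 3*√6) + 6)² = ((-1 + 3*√6) + 6)² = (5 + 3*√6)²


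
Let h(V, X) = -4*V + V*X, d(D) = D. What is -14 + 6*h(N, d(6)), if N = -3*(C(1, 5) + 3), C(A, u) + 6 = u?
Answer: -86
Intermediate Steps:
C(A, u) = -6 + u
N = -6 (N = -3*((-6 + 5) + 3) = -3*(-1 + 3) = -3*2 = -6)
-14 + 6*h(N, d(6)) = -14 + 6*(-6*(-4 + 6)) = -14 + 6*(-6*2) = -14 + 6*(-12) = -14 - 72 = -86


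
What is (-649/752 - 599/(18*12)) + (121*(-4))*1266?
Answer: -12441228005/20304 ≈ -6.1275e+5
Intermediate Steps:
(-649/752 - 599/(18*12)) + (121*(-4))*1266 = (-649*1/752 - 599/216) - 484*1266 = (-649/752 - 599*1/216) - 612744 = (-649/752 - 599/216) - 612744 = -73829/20304 - 612744 = -12441228005/20304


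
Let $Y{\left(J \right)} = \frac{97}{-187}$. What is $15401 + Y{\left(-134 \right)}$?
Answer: $\frac{2879890}{187} \approx 15400.0$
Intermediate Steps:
$Y{\left(J \right)} = - \frac{97}{187}$ ($Y{\left(J \right)} = 97 \left(- \frac{1}{187}\right) = - \frac{97}{187}$)
$15401 + Y{\left(-134 \right)} = 15401 - \frac{97}{187} = \frac{2879890}{187}$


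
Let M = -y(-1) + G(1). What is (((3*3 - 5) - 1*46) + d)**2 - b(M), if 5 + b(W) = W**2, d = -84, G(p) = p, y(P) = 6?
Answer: 15856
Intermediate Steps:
M = -5 (M = -1*6 + 1 = -6 + 1 = -5)
b(W) = -5 + W**2
(((3*3 - 5) - 1*46) + d)**2 - b(M) = (((3*3 - 5) - 1*46) - 84)**2 - (-5 + (-5)**2) = (((9 - 5) - 46) - 84)**2 - (-5 + 25) = ((4 - 46) - 84)**2 - 1*20 = (-42 - 84)**2 - 20 = (-126)**2 - 20 = 15876 - 20 = 15856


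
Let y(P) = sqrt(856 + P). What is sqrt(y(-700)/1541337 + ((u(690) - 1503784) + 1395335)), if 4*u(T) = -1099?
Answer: sqrt(-1033188639619020255 + 12330696*sqrt(39))/3082674 ≈ 329.73*I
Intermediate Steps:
u(T) = -1099/4 (u(T) = (1/4)*(-1099) = -1099/4)
sqrt(y(-700)/1541337 + ((u(690) - 1503784) + 1395335)) = sqrt(sqrt(856 - 700)/1541337 + ((-1099/4 - 1503784) + 1395335)) = sqrt(sqrt(156)*(1/1541337) + (-6016235/4 + 1395335)) = sqrt((2*sqrt(39))*(1/1541337) - 434895/4) = sqrt(2*sqrt(39)/1541337 - 434895/4) = sqrt(-434895/4 + 2*sqrt(39)/1541337)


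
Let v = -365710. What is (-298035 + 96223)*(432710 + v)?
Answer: -13521404000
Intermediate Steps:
(-298035 + 96223)*(432710 + v) = (-298035 + 96223)*(432710 - 365710) = -201812*67000 = -13521404000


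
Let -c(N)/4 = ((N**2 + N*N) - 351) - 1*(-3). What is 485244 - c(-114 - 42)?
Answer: 678540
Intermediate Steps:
c(N) = 1392 - 8*N**2 (c(N) = -4*(((N**2 + N*N) - 351) - 1*(-3)) = -4*(((N**2 + N**2) - 351) + 3) = -4*((2*N**2 - 351) + 3) = -4*((-351 + 2*N**2) + 3) = -4*(-348 + 2*N**2) = 1392 - 8*N**2)
485244 - c(-114 - 42) = 485244 - (1392 - 8*(-114 - 42)**2) = 485244 - (1392 - 8*(-156)**2) = 485244 - (1392 - 8*24336) = 485244 - (1392 - 194688) = 485244 - 1*(-193296) = 485244 + 193296 = 678540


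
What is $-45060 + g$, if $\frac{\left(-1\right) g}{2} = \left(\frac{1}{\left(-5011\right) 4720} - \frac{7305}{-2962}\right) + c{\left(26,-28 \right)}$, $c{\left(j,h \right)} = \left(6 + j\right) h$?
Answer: $- \frac{757892817447999}{17514246760} \approx -43273.0$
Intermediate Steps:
$c{\left(j,h \right)} = h \left(6 + j\right)$
$g = \frac{31299141557601}{17514246760}$ ($g = - 2 \left(\left(\frac{1}{\left(-5011\right) 4720} - \frac{7305}{-2962}\right) - 28 \left(6 + 26\right)\right) = - 2 \left(\left(\left(- \frac{1}{5011}\right) \frac{1}{4720} - - \frac{7305}{2962}\right) - 896\right) = - 2 \left(\left(- \frac{1}{23651920} + \frac{7305}{2962}\right) - 896\right) = - 2 \left(\frac{86388636319}{35028493520} - 896\right) = \left(-2\right) \left(- \frac{31299141557601}{35028493520}\right) = \frac{31299141557601}{17514246760} \approx 1787.1$)
$-45060 + g = -45060 + \frac{31299141557601}{17514246760} = - \frac{757892817447999}{17514246760}$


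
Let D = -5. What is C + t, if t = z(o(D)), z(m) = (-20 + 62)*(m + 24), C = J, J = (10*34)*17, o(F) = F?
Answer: 6578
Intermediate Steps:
J = 5780 (J = 340*17 = 5780)
C = 5780
z(m) = 1008 + 42*m (z(m) = 42*(24 + m) = 1008 + 42*m)
t = 798 (t = 1008 + 42*(-5) = 1008 - 210 = 798)
C + t = 5780 + 798 = 6578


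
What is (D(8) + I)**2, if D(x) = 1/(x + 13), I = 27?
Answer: 322624/441 ≈ 731.57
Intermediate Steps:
D(x) = 1/(13 + x)
(D(8) + I)**2 = (1/(13 + 8) + 27)**2 = (1/21 + 27)**2 = (568/21)**2 = 322624/441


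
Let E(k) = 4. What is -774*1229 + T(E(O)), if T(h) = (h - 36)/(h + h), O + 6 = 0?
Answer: -951250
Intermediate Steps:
O = -6 (O = -6 + 0 = -6)
T(h) = (-36 + h)/(2*h) (T(h) = (-36 + h)/((2*h)) = (-36 + h)*(1/(2*h)) = (-36 + h)/(2*h))
-774*1229 + T(E(O)) = -774*1229 + (1/2)*(-36 + 4)/4 = -951246 + (1/2)*(1/4)*(-32) = -951246 - 4 = -951250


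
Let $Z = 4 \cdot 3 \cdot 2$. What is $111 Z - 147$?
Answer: $2517$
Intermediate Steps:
$Z = 24$ ($Z = 12 \cdot 2 = 24$)
$111 Z - 147 = 111 \cdot 24 - 147 = 2664 - 147 = 2517$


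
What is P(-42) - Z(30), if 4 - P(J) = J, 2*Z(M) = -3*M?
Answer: 91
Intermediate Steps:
Z(M) = -3*M/2 (Z(M) = (-3*M)/2 = -3*M/2)
P(J) = 4 - J
P(-42) - Z(30) = (4 - 1*(-42)) - (-3)*30/2 = (4 + 42) - 1*(-45) = 46 + 45 = 91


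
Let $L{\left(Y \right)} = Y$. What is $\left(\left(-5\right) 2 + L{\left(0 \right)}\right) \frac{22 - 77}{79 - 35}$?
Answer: $\frac{25}{2} \approx 12.5$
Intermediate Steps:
$\left(\left(-5\right) 2 + L{\left(0 \right)}\right) \frac{22 - 77}{79 - 35} = \left(\left(-5\right) 2 + 0\right) \frac{22 - 77}{79 - 35} = \left(-10 + 0\right) \left(- \frac{55}{44}\right) = - 10 \left(\left(-55\right) \frac{1}{44}\right) = \left(-10\right) \left(- \frac{5}{4}\right) = \frac{25}{2}$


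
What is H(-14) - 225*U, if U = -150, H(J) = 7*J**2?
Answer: 35122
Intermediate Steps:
H(-14) - 225*U = 7*(-14)**2 - 225*(-150) = 7*196 + 33750 = 1372 + 33750 = 35122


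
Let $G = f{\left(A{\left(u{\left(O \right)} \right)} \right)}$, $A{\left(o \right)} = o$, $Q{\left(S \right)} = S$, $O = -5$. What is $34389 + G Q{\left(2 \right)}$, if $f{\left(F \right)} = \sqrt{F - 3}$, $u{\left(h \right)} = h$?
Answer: $34389 + 4 i \sqrt{2} \approx 34389.0 + 5.6569 i$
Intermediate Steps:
$f{\left(F \right)} = \sqrt{-3 + F}$
$G = 2 i \sqrt{2}$ ($G = \sqrt{-3 - 5} = \sqrt{-8} = 2 i \sqrt{2} \approx 2.8284 i$)
$34389 + G Q{\left(2 \right)} = 34389 + 2 i \sqrt{2} \cdot 2 = 34389 + 4 i \sqrt{2}$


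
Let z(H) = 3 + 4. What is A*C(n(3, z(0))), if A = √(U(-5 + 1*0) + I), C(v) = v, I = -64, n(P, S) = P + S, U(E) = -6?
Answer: 10*I*√70 ≈ 83.666*I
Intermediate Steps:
z(H) = 7
A = I*√70 (A = √(-6 - 64) = √(-70) = I*√70 ≈ 8.3666*I)
A*C(n(3, z(0))) = (I*√70)*(3 + 7) = (I*√70)*10 = 10*I*√70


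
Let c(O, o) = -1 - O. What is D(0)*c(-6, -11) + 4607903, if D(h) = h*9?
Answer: 4607903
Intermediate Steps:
D(h) = 9*h
D(0)*c(-6, -11) + 4607903 = (9*0)*(-1 - 1*(-6)) + 4607903 = 0*(-1 + 6) + 4607903 = 0*5 + 4607903 = 0 + 4607903 = 4607903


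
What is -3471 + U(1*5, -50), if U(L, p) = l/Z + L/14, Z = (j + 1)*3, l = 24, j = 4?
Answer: -242833/70 ≈ -3469.0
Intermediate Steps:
Z = 15 (Z = (4 + 1)*3 = 5*3 = 15)
U(L, p) = 8/5 + L/14 (U(L, p) = 24/15 + L/14 = 24*(1/15) + L*(1/14) = 8/5 + L/14)
-3471 + U(1*5, -50) = -3471 + (8/5 + (1*5)/14) = -3471 + (8/5 + (1/14)*5) = -3471 + (8/5 + 5/14) = -3471 + 137/70 = -242833/70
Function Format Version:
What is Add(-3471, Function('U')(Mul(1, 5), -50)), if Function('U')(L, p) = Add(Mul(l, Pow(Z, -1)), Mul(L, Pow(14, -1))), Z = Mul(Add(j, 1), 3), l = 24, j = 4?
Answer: Rational(-242833, 70) ≈ -3469.0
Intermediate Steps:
Z = 15 (Z = Mul(Add(4, 1), 3) = Mul(5, 3) = 15)
Function('U')(L, p) = Add(Rational(8, 5), Mul(Rational(1, 14), L)) (Function('U')(L, p) = Add(Mul(24, Pow(15, -1)), Mul(L, Pow(14, -1))) = Add(Mul(24, Rational(1, 15)), Mul(L, Rational(1, 14))) = Add(Rational(8, 5), Mul(Rational(1, 14), L)))
Add(-3471, Function('U')(Mul(1, 5), -50)) = Add(-3471, Add(Rational(8, 5), Mul(Rational(1, 14), Mul(1, 5)))) = Add(-3471, Add(Rational(8, 5), Mul(Rational(1, 14), 5))) = Add(-3471, Add(Rational(8, 5), Rational(5, 14))) = Add(-3471, Rational(137, 70)) = Rational(-242833, 70)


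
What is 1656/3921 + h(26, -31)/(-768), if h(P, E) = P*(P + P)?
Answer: -167891/125472 ≈ -1.3381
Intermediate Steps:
h(P, E) = 2*P**2 (h(P, E) = P*(2*P) = 2*P**2)
1656/3921 + h(26, -31)/(-768) = 1656/3921 + (2*26**2)/(-768) = 1656*(1/3921) + (2*676)*(-1/768) = 552/1307 + 1352*(-1/768) = 552/1307 - 169/96 = -167891/125472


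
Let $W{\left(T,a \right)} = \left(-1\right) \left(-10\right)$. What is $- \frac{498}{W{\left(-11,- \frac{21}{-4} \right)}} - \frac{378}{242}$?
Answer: $- \frac{31074}{605} \approx -51.362$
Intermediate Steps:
$W{\left(T,a \right)} = 10$
$- \frac{498}{W{\left(-11,- \frac{21}{-4} \right)}} - \frac{378}{242} = - \frac{498}{10} - \frac{378}{242} = \left(-498\right) \frac{1}{10} - \frac{189}{121} = - \frac{249}{5} - \frac{189}{121} = - \frac{31074}{605}$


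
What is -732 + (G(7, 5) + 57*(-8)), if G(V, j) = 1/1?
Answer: -1187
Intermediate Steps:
G(V, j) = 1
-732 + (G(7, 5) + 57*(-8)) = -732 + (1 + 57*(-8)) = -732 + (1 - 456) = -732 - 455 = -1187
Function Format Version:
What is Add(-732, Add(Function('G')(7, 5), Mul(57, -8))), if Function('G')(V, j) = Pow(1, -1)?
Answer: -1187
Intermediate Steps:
Function('G')(V, j) = 1
Add(-732, Add(Function('G')(7, 5), Mul(57, -8))) = Add(-732, Add(1, Mul(57, -8))) = Add(-732, Add(1, -456)) = Add(-732, -455) = -1187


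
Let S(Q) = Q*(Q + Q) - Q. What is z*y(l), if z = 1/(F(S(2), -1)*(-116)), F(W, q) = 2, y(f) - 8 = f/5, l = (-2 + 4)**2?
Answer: -11/290 ≈ -0.037931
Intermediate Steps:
l = 4 (l = 2**2 = 4)
S(Q) = -Q + 2*Q**2 (S(Q) = Q*(2*Q) - Q = 2*Q**2 - Q = -Q + 2*Q**2)
y(f) = 8 + f/5
z = -1/232 (z = 1/(2*(-116)) = 1/(-232) = -1/232 ≈ -0.0043103)
z*y(l) = -(8 + (1/5)*4)/232 = -(8 + 4/5)/232 = -1/232*44/5 = -11/290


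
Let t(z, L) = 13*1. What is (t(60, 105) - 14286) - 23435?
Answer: -37708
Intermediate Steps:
t(z, L) = 13
(t(60, 105) - 14286) - 23435 = (13 - 14286) - 23435 = -14273 - 23435 = -37708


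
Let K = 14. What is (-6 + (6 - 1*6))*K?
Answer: -84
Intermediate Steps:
(-6 + (6 - 1*6))*K = (-6 + (6 - 1*6))*14 = (-6 + (6 - 6))*14 = (-6 + 0)*14 = -6*14 = -84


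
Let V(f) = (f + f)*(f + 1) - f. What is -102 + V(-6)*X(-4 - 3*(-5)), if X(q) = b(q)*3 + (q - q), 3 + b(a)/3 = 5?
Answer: 1086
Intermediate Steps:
b(a) = 6 (b(a) = -9 + 3*5 = -9 + 15 = 6)
V(f) = -f + 2*f*(1 + f) (V(f) = (2*f)*(1 + f) - f = 2*f*(1 + f) - f = -f + 2*f*(1 + f))
X(q) = 18 (X(q) = 6*3 + (q - q) = 18 + 0 = 18)
-102 + V(-6)*X(-4 - 3*(-5)) = -102 - 6*(1 + 2*(-6))*18 = -102 - 6*(1 - 12)*18 = -102 - 6*(-11)*18 = -102 + 66*18 = -102 + 1188 = 1086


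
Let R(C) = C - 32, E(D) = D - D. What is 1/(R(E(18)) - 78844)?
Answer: -1/78876 ≈ -1.2678e-5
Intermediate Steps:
E(D) = 0
R(C) = -32 + C
1/(R(E(18)) - 78844) = 1/((-32 + 0) - 78844) = 1/(-32 - 78844) = 1/(-78876) = -1/78876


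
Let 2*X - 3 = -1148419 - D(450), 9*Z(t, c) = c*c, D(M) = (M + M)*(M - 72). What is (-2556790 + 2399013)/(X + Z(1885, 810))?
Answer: 157777/671408 ≈ 0.23499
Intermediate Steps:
D(M) = 2*M*(-72 + M) (D(M) = (2*M)*(-72 + M) = 2*M*(-72 + M))
Z(t, c) = c**2/9 (Z(t, c) = (c*c)/9 = c**2/9)
X = -744308 (X = 3/2 + (-1148419 - 2*450*(-72 + 450))/2 = 3/2 + (-1148419 - 2*450*378)/2 = 3/2 + (-1148419 - 1*340200)/2 = 3/2 + (-1148419 - 340200)/2 = 3/2 + (1/2)*(-1488619) = 3/2 - 1488619/2 = -744308)
(-2556790 + 2399013)/(X + Z(1885, 810)) = (-2556790 + 2399013)/(-744308 + (1/9)*810**2) = -157777/(-744308 + (1/9)*656100) = -157777/(-744308 + 72900) = -157777/(-671408) = -157777*(-1/671408) = 157777/671408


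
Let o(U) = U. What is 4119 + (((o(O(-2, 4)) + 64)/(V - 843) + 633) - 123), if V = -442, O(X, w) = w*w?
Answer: 1189637/257 ≈ 4628.9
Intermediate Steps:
O(X, w) = w**2
4119 + (((o(O(-2, 4)) + 64)/(V - 843) + 633) - 123) = 4119 + (((4**2 + 64)/(-442 - 843) + 633) - 123) = 4119 + (((16 + 64)/(-1285) + 633) - 123) = 4119 + ((80*(-1/1285) + 633) - 123) = 4119 + ((-16/257 + 633) - 123) = 4119 + (162665/257 - 123) = 4119 + 131054/257 = 1189637/257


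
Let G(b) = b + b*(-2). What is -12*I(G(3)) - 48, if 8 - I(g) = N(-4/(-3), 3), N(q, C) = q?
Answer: -128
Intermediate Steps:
G(b) = -b (G(b) = b - 2*b = -b)
I(g) = 20/3 (I(g) = 8 - (-4)/(-3) = 8 - (-4)*(-1)/3 = 8 - 1*4/3 = 8 - 4/3 = 20/3)
-12*I(G(3)) - 48 = -12*20/3 - 48 = -80 - 48 = -128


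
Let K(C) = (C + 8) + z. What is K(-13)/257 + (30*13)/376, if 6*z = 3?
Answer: 49269/48316 ≈ 1.0197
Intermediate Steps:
z = ½ (z = (⅙)*3 = ½ ≈ 0.50000)
K(C) = 17/2 + C (K(C) = (C + 8) + ½ = (8 + C) + ½ = 17/2 + C)
K(-13)/257 + (30*13)/376 = (17/2 - 13)/257 + (30*13)/376 = -9/2*1/257 + 390*(1/376) = -9/514 + 195/188 = 49269/48316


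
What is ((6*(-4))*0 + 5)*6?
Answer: 30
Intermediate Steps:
((6*(-4))*0 + 5)*6 = (-24*0 + 5)*6 = (0 + 5)*6 = 5*6 = 30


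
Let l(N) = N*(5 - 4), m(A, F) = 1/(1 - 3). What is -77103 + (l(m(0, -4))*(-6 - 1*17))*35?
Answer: -153401/2 ≈ -76701.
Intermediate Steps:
m(A, F) = -½ (m(A, F) = 1/(-2) = -½)
l(N) = N (l(N) = N*1 = N)
-77103 + (l(m(0, -4))*(-6 - 1*17))*35 = -77103 - (-6 - 1*17)/2*35 = -77103 - (-6 - 17)/2*35 = -77103 - ½*(-23)*35 = -77103 + (23/2)*35 = -77103 + 805/2 = -153401/2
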